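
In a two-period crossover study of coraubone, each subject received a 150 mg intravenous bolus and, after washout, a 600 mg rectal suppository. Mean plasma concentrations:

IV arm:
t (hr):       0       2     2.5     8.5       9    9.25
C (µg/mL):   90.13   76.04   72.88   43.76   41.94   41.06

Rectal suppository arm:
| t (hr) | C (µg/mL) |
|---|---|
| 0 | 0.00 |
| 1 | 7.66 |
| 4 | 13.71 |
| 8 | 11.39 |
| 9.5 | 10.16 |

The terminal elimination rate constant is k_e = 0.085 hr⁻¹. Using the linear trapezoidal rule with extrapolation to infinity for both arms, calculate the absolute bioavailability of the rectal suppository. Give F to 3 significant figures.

F = 0.0519

Trapezoidal AUC_0→9.25 (IV):
  [0→2]: (90.13+76.04)/2 × 2 = 166.17
  [2→2.5]: (76.04+72.88)/2 × 0.5 = 37.23
  [2.5→8.5]: (72.88+43.76)/2 × 6 = 349.92
  [8.5→9]: (43.76+41.94)/2 × 0.5 = 21.425
  [9→9.25]: (41.94+41.06)/2 × 0.25 = 10.375
  Sum = 585.12 µg/mL·hr
IV tail: 41.06/0.085 = 483.059; AUC_iv,0→∞ = 585.12 + 483.059 = 1068.179 µg/mL·hr
Trapezoidal AUC_0→9.5 (rectal suppository):
  [0→1]: (0.00+7.66)/2 × 1 = 3.83
  [1→4]: (7.66+13.71)/2 × 3 = 32.055
  [4→8]: (13.71+11.39)/2 × 4 = 50.2
  [8→9.5]: (11.39+10.16)/2 × 1.5 = 16.1625
  Sum = 102.2475 µg/mL·hr
rectal suppository tail: 10.16/0.085 = 119.529; AUC_ev,0→∞ = 102.2475 + 119.529 = 221.7765 µg/mL·hr
F = (AUC_ev/D_ev)/(AUC_iv/D_iv) = (221.7765/600)/(1068.179/150) = 0.3696275/7.12119 = 0.0519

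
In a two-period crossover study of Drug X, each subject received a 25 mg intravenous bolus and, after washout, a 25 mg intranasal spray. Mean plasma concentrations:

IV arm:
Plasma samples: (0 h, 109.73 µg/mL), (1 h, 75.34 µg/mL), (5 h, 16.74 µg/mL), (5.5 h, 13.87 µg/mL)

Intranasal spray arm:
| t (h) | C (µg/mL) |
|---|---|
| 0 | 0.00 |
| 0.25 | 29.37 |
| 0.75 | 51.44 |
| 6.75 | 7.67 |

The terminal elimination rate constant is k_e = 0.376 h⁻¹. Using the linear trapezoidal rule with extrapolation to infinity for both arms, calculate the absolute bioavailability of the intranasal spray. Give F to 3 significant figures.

Trapezoidal AUC_0→5.5 (IV):
  [0→1]: (109.73+75.34)/2 × 1 = 92.535
  [1→5]: (75.34+16.74)/2 × 4 = 184.16
  [5→5.5]: (16.74+13.87)/2 × 0.5 = 7.6525
  Sum = 284.3475 µg/mL·h
IV tail: 13.87/0.376 = 36.888; AUC_iv,0→∞ = 284.3475 + 36.888 = 321.2355 µg/mL·h
Trapezoidal AUC_0→6.75 (intranasal spray):
  [0→0.25]: (0.00+29.37)/2 × 0.25 = 3.67125
  [0.25→0.75]: (29.37+51.44)/2 × 0.5 = 20.2025
  [0.75→6.75]: (51.44+7.67)/2 × 6 = 177.33
  Sum = 201.20375 µg/mL·h
intranasal spray tail: 7.67/0.376 = 20.399; AUC_ev,0→∞ = 201.20375 + 20.399 = 221.60275 µg/mL·h
F = (AUC_ev/D_ev)/(AUC_iv/D_iv) = (221.60275/25)/(321.2355/25) = 8.86411/12.84942 = 0.6898

F = 0.690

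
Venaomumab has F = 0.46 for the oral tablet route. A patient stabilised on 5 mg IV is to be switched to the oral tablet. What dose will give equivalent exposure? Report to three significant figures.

For equal systemic exposure: F × D_ev = D_iv
D_ev = D_iv / F = 5 / 0.46 = 10.8696 mg

D_oral = 10.9 mg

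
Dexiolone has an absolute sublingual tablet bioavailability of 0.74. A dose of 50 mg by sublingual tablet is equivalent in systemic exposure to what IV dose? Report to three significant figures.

Systemic exposure from an extravascular dose = F × D_ev, so the equivalent IV dose is F × D_ev.
D_iv = F × D_ev = 0.74 × 50 = 37 mg

D_iv = 37.0 mg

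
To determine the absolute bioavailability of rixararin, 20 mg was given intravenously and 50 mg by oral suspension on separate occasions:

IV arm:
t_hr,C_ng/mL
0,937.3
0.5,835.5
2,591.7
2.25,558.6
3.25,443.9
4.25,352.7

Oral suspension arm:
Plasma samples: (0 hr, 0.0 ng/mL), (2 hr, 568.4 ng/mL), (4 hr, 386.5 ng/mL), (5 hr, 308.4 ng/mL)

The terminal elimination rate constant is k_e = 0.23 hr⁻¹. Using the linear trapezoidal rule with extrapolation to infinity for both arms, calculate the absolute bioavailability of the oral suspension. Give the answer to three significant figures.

F = 0.314

Trapezoidal AUC_0→4.25 (IV):
  [0→0.5]: (937.3+835.5)/2 × 0.5 = 443.2
  [0.5→2]: (835.5+591.7)/2 × 1.5 = 1070.4
  [2→2.25]: (591.7+558.6)/2 × 0.25 = 143.7875
  [2.25→3.25]: (558.6+443.9)/2 × 1 = 501.25
  [3.25→4.25]: (443.9+352.7)/2 × 1 = 398.3
  Sum = 2556.9375 ng/mL·hr
IV tail: 352.7/0.23 = 1533.478; AUC_iv,0→∞ = 2556.9375 + 1533.478 = 4090.4155 ng/mL·hr
Trapezoidal AUC_0→5 (oral suspension):
  [0→2]: (0.0+568.4)/2 × 2 = 568.4
  [2→4]: (568.4+386.5)/2 × 2 = 954.9
  [4→5]: (386.5+308.4)/2 × 1 = 347.45
  Sum = 1870.75 ng/mL·hr
oral suspension tail: 308.4/0.23 = 1340.870; AUC_ev,0→∞ = 1870.75 + 1340.870 = 3211.62 ng/mL·hr
F = (AUC_ev/D_ev)/(AUC_iv/D_iv) = (3211.62/50)/(4090.4155/20) = 64.2324/204.521 = 0.3141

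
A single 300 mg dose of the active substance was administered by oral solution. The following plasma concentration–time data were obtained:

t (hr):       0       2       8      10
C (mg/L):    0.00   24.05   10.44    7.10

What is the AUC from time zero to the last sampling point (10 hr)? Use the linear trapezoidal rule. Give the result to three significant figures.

AUC = 145 mg/L·hr

Trapezoidal AUC_0→10:
  [0→2]: (0.00+24.05)/2 × 2 = 24.05
  [2→8]: (24.05+10.44)/2 × 6 = 103.47
  [8→10]: (10.44+7.10)/2 × 2 = 17.54
  Sum = 145.06 mg/L·hr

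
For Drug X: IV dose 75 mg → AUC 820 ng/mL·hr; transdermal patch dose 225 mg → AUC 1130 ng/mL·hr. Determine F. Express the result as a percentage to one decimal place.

F = 45.9%

F = (AUC_ev / D_ev) / (AUC_iv / D_iv)
  = (1130/225) / (820/75)
  = 5.02222 / 10.9333 = 0.4594
  = 45.94%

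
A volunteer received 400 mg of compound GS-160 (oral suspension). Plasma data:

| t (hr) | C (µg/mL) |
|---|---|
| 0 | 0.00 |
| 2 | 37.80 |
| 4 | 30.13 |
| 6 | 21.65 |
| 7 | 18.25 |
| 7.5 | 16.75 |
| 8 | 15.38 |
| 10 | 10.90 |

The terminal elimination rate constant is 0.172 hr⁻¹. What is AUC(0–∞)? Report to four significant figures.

AUC = 283.9 µg/mL·hr

Trapezoidal AUC_0→10:
  [0→2]: (0.00+37.80)/2 × 2 = 37.8
  [2→4]: (37.80+30.13)/2 × 2 = 67.93
  [4→6]: (30.13+21.65)/2 × 2 = 51.78
  [6→7]: (21.65+18.25)/2 × 1 = 19.95
  [7→7.5]: (18.25+16.75)/2 × 0.5 = 8.75
  [7.5→8]: (16.75+15.38)/2 × 0.5 = 8.0325
  [8→10]: (15.38+10.90)/2 × 2 = 26.28
  Sum = 220.5225 µg/mL·hr
Extrapolated tail: C_last / k_e = 10.90 / 0.172 = 63.372
AUC_0→∞ = 220.5225 + 63.372 = 283.8945 µg/mL·hr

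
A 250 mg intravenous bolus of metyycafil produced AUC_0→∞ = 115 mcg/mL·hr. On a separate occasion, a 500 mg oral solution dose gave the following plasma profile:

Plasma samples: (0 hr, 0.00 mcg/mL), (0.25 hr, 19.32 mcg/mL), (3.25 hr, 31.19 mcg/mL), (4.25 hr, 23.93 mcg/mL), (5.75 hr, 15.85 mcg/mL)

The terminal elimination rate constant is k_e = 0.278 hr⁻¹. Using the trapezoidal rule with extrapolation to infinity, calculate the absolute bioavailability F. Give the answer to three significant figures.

Trapezoidal AUC_0→5.75 (oral solution):
  [0→0.25]: (0.00+19.32)/2 × 0.25 = 2.415
  [0.25→3.25]: (19.32+31.19)/2 × 3 = 75.765
  [3.25→4.25]: (31.19+23.93)/2 × 1 = 27.56
  [4.25→5.75]: (23.93+15.85)/2 × 1.5 = 29.835
  Sum = 135.575 mcg/mL·hr
Tail: C_last/k_e = 15.85/0.278 = 57.014
AUC_0→∞ (oral solution) = 135.575 + 57.014 = 192.589 mcg/mL·hr
F = (AUC_ev/D_ev)/(AUC_iv/D_iv) = (192.589/500)/(115/250) = 0.385178/0.46 = 0.8373

F = 0.837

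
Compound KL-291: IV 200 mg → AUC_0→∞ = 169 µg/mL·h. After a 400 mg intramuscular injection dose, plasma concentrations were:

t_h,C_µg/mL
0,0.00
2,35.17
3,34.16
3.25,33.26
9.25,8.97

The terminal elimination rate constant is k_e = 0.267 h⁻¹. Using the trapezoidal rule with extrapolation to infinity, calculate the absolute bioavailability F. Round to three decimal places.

Trapezoidal AUC_0→9.25 (intramuscular injection):
  [0→2]: (0.00+35.17)/2 × 2 = 35.17
  [2→3]: (35.17+34.16)/2 × 1 = 34.665
  [3→3.25]: (34.16+33.26)/2 × 0.25 = 8.4275
  [3.25→9.25]: (33.26+8.97)/2 × 6 = 126.69
  Sum = 204.9525 µg/mL·h
Tail: C_last/k_e = 8.97/0.267 = 33.596
AUC_0→∞ (intramuscular injection) = 204.9525 + 33.596 = 238.5485 µg/mL·h
F = (AUC_ev/D_ev)/(AUC_iv/D_iv) = (238.5485/400)/(169/200) = 0.59637125/0.845 = 0.7058

F = 0.706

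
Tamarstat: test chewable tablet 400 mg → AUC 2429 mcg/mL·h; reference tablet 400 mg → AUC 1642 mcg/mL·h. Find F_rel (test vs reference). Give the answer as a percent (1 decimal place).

F_rel = 147.9%

F_rel = (AUC_test/D_test) / (AUC_ref/D_ref)
      = (2429/400) / (1642/400)
      = 6.0725 / 4.105 = 1.4793 = 147.93%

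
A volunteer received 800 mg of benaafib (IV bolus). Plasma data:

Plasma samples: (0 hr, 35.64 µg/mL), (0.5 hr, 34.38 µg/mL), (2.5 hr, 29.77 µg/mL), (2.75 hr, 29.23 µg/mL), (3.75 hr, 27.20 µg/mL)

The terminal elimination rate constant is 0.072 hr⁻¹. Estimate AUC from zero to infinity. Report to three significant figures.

Trapezoidal AUC_0→3.75:
  [0→0.5]: (35.64+34.38)/2 × 0.5 = 17.505
  [0.5→2.5]: (34.38+29.77)/2 × 2 = 64.15
  [2.5→2.75]: (29.77+29.23)/2 × 0.25 = 7.375
  [2.75→3.75]: (29.23+27.20)/2 × 1 = 28.215
  Sum = 117.245 µg/mL·hr
Extrapolated tail: C_last / k_e = 27.20 / 0.072 = 377.778
AUC_0→∞ = 117.245 + 377.778 = 495.023 µg/mL·hr

AUC = 495 µg/mL·hr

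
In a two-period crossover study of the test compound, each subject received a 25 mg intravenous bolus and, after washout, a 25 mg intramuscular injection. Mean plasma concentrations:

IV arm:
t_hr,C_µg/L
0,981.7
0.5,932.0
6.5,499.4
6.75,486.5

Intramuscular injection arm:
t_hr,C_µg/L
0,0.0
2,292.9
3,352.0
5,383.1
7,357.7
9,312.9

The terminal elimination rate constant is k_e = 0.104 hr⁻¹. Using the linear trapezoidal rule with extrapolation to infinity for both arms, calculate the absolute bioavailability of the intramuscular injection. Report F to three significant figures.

F = 0.603

Trapezoidal AUC_0→6.75 (IV):
  [0→0.5]: (981.7+932.0)/2 × 0.5 = 478.425
  [0.5→6.5]: (932.0+499.4)/2 × 6 = 4294.2
  [6.5→6.75]: (499.4+486.5)/2 × 0.25 = 123.2375
  Sum = 4895.8625 µg/L·hr
IV tail: 486.5/0.104 = 4677.885; AUC_iv,0→∞ = 4895.8625 + 4677.885 = 9573.7475 µg/L·hr
Trapezoidal AUC_0→9 (intramuscular injection):
  [0→2]: (0.0+292.9)/2 × 2 = 292.9
  [2→3]: (292.9+352.0)/2 × 1 = 322.45
  [3→5]: (352.0+383.1)/2 × 2 = 735.1
  [5→7]: (383.1+357.7)/2 × 2 = 740.8
  [7→9]: (357.7+312.9)/2 × 2 = 670.6
  Sum = 2761.85 µg/L·hr
intramuscular injection tail: 312.9/0.104 = 3008.654; AUC_ev,0→∞ = 2761.85 + 3008.654 = 5770.504 µg/L·hr
F = (AUC_ev/D_ev)/(AUC_iv/D_iv) = (5770.504/25)/(9573.7475/25) = 230.82016/382.9499 = 0.6027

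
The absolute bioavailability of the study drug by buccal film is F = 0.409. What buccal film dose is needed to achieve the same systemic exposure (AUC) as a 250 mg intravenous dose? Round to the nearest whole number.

For equal systemic exposure: F × D_ev = D_iv
D_ev = D_iv / F = 250 / 0.409 = 611.247 mg

D_buccal = 611 mg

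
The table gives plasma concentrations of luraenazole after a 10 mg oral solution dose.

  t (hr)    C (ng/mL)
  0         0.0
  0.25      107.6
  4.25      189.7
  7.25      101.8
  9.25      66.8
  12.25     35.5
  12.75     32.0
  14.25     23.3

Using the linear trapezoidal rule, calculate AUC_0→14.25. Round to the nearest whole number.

Trapezoidal AUC_0→14.25:
  [0→0.25]: (0.0+107.6)/2 × 0.25 = 13.45
  [0.25→4.25]: (107.6+189.7)/2 × 4 = 594.6
  [4.25→7.25]: (189.7+101.8)/2 × 3 = 437.25
  [7.25→9.25]: (101.8+66.8)/2 × 2 = 168.6
  [9.25→12.25]: (66.8+35.5)/2 × 3 = 153.45
  [12.25→12.75]: (35.5+32.0)/2 × 0.5 = 16.875
  [12.75→14.25]: (32.0+23.3)/2 × 1.5 = 41.475
  Sum = 1425.7 ng/mL·hr

AUC = 1426 ng/mL·hr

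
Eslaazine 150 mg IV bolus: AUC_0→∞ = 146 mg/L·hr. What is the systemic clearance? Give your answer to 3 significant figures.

CL = Dose_iv / AUC_0→∞
   = 150 / 146 = 1.0274 L/hr

CL = 1.03 L/hr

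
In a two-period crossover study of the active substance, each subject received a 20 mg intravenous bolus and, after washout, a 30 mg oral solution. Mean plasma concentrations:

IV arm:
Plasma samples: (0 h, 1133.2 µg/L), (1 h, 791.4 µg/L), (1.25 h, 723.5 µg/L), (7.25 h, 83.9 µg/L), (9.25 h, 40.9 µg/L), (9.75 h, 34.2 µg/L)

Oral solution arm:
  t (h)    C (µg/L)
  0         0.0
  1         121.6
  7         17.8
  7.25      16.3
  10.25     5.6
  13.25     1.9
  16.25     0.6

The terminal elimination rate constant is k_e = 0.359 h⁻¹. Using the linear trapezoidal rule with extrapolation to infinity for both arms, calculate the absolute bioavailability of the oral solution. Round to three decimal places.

Trapezoidal AUC_0→9.75 (IV):
  [0→1]: (1133.2+791.4)/2 × 1 = 962.3
  [1→1.25]: (791.4+723.5)/2 × 0.25 = 189.3625
  [1.25→7.25]: (723.5+83.9)/2 × 6 = 2422.2
  [7.25→9.25]: (83.9+40.9)/2 × 2 = 124.8
  [9.25→9.75]: (40.9+34.2)/2 × 0.5 = 18.775
  Sum = 3717.4375 µg/L·h
IV tail: 34.2/0.359 = 95.265; AUC_iv,0→∞ = 3717.4375 + 95.265 = 3812.7025 µg/L·h
Trapezoidal AUC_0→16.25 (oral solution):
  [0→1]: (0.0+121.6)/2 × 1 = 60.8
  [1→7]: (121.6+17.8)/2 × 6 = 418.2
  [7→7.25]: (17.8+16.3)/2 × 0.25 = 4.2625
  [7.25→10.25]: (16.3+5.6)/2 × 3 = 32.85
  [10.25→13.25]: (5.6+1.9)/2 × 3 = 11.25
  [13.25→16.25]: (1.9+0.6)/2 × 3 = 3.75
  Sum = 531.1125 µg/L·h
oral solution tail: 0.6/0.359 = 1.671; AUC_ev,0→∞ = 531.1125 + 1.671 = 532.7835 µg/L·h
F = (AUC_ev/D_ev)/(AUC_iv/D_iv) = (532.7835/30)/(3812.7025/20) = 17.75945/190.635 = 0.0932

F = 0.093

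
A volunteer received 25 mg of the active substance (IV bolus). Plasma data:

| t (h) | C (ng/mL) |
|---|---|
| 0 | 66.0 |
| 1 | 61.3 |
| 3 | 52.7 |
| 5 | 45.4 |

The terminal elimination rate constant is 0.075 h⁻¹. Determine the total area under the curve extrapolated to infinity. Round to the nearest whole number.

Trapezoidal AUC_0→5:
  [0→1]: (66.0+61.3)/2 × 1 = 63.65
  [1→3]: (61.3+52.7)/2 × 2 = 114.0
  [3→5]: (52.7+45.4)/2 × 2 = 98.1
  Sum = 275.75 ng/mL·h
Extrapolated tail: C_last / k_e = 45.4 / 0.075 = 605.333
AUC_0→∞ = 275.75 + 605.333 = 881.083 ng/mL·h

AUC = 881 ng/mL·h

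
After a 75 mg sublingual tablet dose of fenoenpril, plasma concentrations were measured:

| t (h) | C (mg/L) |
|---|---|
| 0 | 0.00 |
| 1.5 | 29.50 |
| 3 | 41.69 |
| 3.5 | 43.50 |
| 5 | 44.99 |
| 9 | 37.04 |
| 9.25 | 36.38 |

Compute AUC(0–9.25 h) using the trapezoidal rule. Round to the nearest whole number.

AUC = 336 mg/L·h

Trapezoidal AUC_0→9.25:
  [0→1.5]: (0.00+29.50)/2 × 1.5 = 22.125
  [1.5→3]: (29.50+41.69)/2 × 1.5 = 53.3925
  [3→3.5]: (41.69+43.50)/2 × 0.5 = 21.2975
  [3.5→5]: (43.50+44.99)/2 × 1.5 = 66.3675
  [5→9]: (44.99+37.04)/2 × 4 = 164.06
  [9→9.25]: (37.04+36.38)/2 × 0.25 = 9.1775
  Sum = 336.42 mg/L·h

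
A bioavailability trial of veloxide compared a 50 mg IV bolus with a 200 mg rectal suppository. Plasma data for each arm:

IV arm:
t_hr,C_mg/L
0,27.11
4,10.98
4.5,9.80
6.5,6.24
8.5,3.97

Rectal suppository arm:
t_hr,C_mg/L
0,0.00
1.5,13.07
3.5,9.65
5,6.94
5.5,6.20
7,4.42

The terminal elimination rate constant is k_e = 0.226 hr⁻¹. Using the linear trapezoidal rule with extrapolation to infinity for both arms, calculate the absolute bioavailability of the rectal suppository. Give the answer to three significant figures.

Trapezoidal AUC_0→8.5 (IV):
  [0→4]: (27.11+10.98)/2 × 4 = 76.18
  [4→4.5]: (10.98+9.80)/2 × 0.5 = 5.195
  [4.5→6.5]: (9.80+6.24)/2 × 2 = 16.04
  [6.5→8.5]: (6.24+3.97)/2 × 2 = 10.21
  Sum = 107.625 mg/L·hr
IV tail: 3.97/0.226 = 17.566; AUC_iv,0→∞ = 107.625 + 17.566 = 125.191 mg/L·hr
Trapezoidal AUC_0→7 (rectal suppository):
  [0→1.5]: (0.00+13.07)/2 × 1.5 = 9.8025
  [1.5→3.5]: (13.07+9.65)/2 × 2 = 22.72
  [3.5→5]: (9.65+6.94)/2 × 1.5 = 12.4425
  [5→5.5]: (6.94+6.20)/2 × 0.5 = 3.285
  [5.5→7]: (6.20+4.42)/2 × 1.5 = 7.965
  Sum = 56.215 mg/L·hr
rectal suppository tail: 4.42/0.226 = 19.558; AUC_ev,0→∞ = 56.215 + 19.558 = 75.773 mg/L·hr
F = (AUC_ev/D_ev)/(AUC_iv/D_iv) = (75.773/200)/(125.191/50) = 0.378865/2.50382 = 0.1513

F = 0.151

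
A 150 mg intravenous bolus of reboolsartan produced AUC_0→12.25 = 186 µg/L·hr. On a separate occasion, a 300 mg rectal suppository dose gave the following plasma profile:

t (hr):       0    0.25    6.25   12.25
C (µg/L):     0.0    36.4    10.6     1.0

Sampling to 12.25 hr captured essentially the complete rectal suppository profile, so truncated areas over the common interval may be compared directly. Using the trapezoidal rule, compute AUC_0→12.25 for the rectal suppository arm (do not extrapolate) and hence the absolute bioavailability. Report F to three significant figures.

Trapezoidal AUC_0→12.25 (rectal suppository):
  [0→0.25]: (0.0+36.4)/2 × 0.25 = 4.55
  [0.25→6.25]: (36.4+10.6)/2 × 6 = 141.0
  [6.25→12.25]: (10.6+1.0)/2 × 6 = 34.8
  Sum = 180.35 µg/L·hr
F = (AUC_ev/D_ev)/(AUC_iv/D_iv) = (180.35/300)/(186/150) = 0.601167/1.24 = 0.4848

F = 0.485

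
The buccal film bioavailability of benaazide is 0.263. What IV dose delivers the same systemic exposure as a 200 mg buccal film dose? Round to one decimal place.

D_iv = 52.6 mg

Systemic exposure from an extravascular dose = F × D_ev, so the equivalent IV dose is F × D_ev.
D_iv = F × D_ev = 0.263 × 200 = 52.6 mg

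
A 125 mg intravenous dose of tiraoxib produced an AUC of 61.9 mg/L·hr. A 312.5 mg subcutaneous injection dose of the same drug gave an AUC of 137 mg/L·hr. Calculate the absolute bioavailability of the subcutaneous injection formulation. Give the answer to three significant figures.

F = 0.885

F = (AUC_ev / D_ev) / (AUC_iv / D_iv)
  = (137/312.5) / (61.9/125)
  = 0.4384 / 0.4952 = 0.8853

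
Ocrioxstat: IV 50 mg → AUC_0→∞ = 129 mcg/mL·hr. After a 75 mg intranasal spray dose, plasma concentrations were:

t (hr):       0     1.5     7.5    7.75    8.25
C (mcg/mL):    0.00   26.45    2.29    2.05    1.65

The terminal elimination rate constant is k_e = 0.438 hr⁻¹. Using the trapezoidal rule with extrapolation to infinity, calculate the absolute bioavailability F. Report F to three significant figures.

F = 0.575

Trapezoidal AUC_0→8.25 (intranasal spray):
  [0→1.5]: (0.00+26.45)/2 × 1.5 = 19.8375
  [1.5→7.5]: (26.45+2.29)/2 × 6 = 86.22
  [7.5→7.75]: (2.29+2.05)/2 × 0.25 = 0.5425
  [7.75→8.25]: (2.05+1.65)/2 × 0.5 = 0.925
  Sum = 107.525 mcg/mL·hr
Tail: C_last/k_e = 1.65/0.438 = 3.767
AUC_0→∞ (intranasal spray) = 107.525 + 3.767 = 111.292 mcg/mL·hr
F = (AUC_ev/D_ev)/(AUC_iv/D_iv) = (111.292/75)/(129/50) = 1.48389/2.58 = 0.5752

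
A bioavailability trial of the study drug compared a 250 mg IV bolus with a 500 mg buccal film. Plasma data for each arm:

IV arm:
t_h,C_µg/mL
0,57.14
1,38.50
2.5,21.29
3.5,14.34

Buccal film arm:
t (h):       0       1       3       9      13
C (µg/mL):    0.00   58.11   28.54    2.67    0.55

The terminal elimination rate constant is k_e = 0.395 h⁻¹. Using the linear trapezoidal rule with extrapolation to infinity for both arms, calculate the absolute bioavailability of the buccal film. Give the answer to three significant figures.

Trapezoidal AUC_0→3.5 (IV):
  [0→1]: (57.14+38.50)/2 × 1 = 47.82
  [1→2.5]: (38.50+21.29)/2 × 1.5 = 44.8425
  [2.5→3.5]: (21.29+14.34)/2 × 1 = 17.815
  Sum = 110.4775 µg/mL·h
IV tail: 14.34/0.395 = 36.304; AUC_iv,0→∞ = 110.4775 + 36.304 = 146.7815 µg/mL·h
Trapezoidal AUC_0→13 (buccal film):
  [0→1]: (0.00+58.11)/2 × 1 = 29.055
  [1→3]: (58.11+28.54)/2 × 2 = 86.65
  [3→9]: (28.54+2.67)/2 × 6 = 93.63
  [9→13]: (2.67+0.55)/2 × 4 = 6.44
  Sum = 215.775 µg/mL·h
buccal film tail: 0.55/0.395 = 1.392; AUC_ev,0→∞ = 215.775 + 1.392 = 217.167 µg/mL·h
F = (AUC_ev/D_ev)/(AUC_iv/D_iv) = (217.167/500)/(146.7815/250) = 0.434334/0.587126 = 0.7398

F = 0.740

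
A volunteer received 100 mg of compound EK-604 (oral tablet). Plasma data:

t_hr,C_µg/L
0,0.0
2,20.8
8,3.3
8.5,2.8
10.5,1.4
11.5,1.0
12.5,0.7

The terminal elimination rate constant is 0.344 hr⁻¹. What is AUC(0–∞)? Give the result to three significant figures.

Trapezoidal AUC_0→12.5:
  [0→2]: (0.0+20.8)/2 × 2 = 20.8
  [2→8]: (20.8+3.3)/2 × 6 = 72.3
  [8→8.5]: (3.3+2.8)/2 × 0.5 = 1.525
  [8.5→10.5]: (2.8+1.4)/2 × 2 = 4.2
  [10.5→11.5]: (1.4+1.0)/2 × 1 = 1.2
  [11.5→12.5]: (1.0+0.7)/2 × 1 = 0.85
  Sum = 100.875 µg/L·hr
Extrapolated tail: C_last / k_e = 0.7 / 0.344 = 2.035
AUC_0→∞ = 100.875 + 2.035 = 102.91 µg/L·hr

AUC = 103 µg/L·hr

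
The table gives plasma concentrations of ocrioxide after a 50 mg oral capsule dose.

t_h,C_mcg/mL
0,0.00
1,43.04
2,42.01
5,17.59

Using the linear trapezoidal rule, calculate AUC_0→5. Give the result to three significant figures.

Trapezoidal AUC_0→5:
  [0→1]: (0.00+43.04)/2 × 1 = 21.52
  [1→2]: (43.04+42.01)/2 × 1 = 42.525
  [2→5]: (42.01+17.59)/2 × 3 = 89.4
  Sum = 153.445 mcg/mL·h

AUC = 153 mcg/mL·h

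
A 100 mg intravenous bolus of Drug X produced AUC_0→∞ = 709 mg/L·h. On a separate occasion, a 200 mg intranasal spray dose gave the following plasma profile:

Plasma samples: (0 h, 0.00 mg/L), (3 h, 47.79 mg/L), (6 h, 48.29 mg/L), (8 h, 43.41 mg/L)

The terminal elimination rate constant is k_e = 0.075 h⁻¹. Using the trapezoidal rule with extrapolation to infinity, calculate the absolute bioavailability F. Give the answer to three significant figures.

Trapezoidal AUC_0→8 (intranasal spray):
  [0→3]: (0.00+47.79)/2 × 3 = 71.685
  [3→6]: (47.79+48.29)/2 × 3 = 144.12
  [6→8]: (48.29+43.41)/2 × 2 = 91.7
  Sum = 307.505 mg/L·h
Tail: C_last/k_e = 43.41/0.075 = 578.800
AUC_0→∞ (intranasal spray) = 307.505 + 578.800 = 886.305 mg/L·h
F = (AUC_ev/D_ev)/(AUC_iv/D_iv) = (886.305/200)/(709/100) = 4.431525/7.09 = 0.6250

F = 0.625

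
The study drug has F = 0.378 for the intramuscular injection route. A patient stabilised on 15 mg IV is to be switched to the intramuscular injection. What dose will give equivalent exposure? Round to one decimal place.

D_intramuscular = 39.7 mg

For equal systemic exposure: F × D_ev = D_iv
D_ev = D_iv / F = 15 / 0.378 = 39.6825 mg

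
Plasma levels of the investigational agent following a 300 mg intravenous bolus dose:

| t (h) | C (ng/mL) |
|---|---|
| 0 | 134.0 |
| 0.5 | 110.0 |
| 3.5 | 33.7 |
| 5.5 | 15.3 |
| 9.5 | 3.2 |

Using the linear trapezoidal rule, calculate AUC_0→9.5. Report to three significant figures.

Trapezoidal AUC_0→9.5:
  [0→0.5]: (134.0+110.0)/2 × 0.5 = 61.0
  [0.5→3.5]: (110.0+33.7)/2 × 3 = 215.55
  [3.5→5.5]: (33.7+15.3)/2 × 2 = 49.0
  [5.5→9.5]: (15.3+3.2)/2 × 4 = 37.0
  Sum = 362.55 ng/mL·h

AUC = 363 ng/mL·h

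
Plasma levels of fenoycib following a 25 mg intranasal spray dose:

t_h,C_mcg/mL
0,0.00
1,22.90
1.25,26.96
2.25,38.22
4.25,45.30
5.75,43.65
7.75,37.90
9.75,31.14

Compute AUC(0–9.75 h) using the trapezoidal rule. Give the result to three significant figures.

AUC = 351 mcg/mL·h

Trapezoidal AUC_0→9.75:
  [0→1]: (0.00+22.90)/2 × 1 = 11.45
  [1→1.25]: (22.90+26.96)/2 × 0.25 = 6.2325
  [1.25→2.25]: (26.96+38.22)/2 × 1 = 32.59
  [2.25→4.25]: (38.22+45.30)/2 × 2 = 83.52
  [4.25→5.75]: (45.30+43.65)/2 × 1.5 = 66.7125
  [5.75→7.75]: (43.65+37.90)/2 × 2 = 81.55
  [7.75→9.75]: (37.90+31.14)/2 × 2 = 69.04
  Sum = 351.095 mcg/mL·h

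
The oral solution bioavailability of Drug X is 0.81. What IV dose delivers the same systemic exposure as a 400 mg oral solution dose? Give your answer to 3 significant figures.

D_iv = 324 mg

Systemic exposure from an extravascular dose = F × D_ev, so the equivalent IV dose is F × D_ev.
D_iv = F × D_ev = 0.81 × 400 = 324 mg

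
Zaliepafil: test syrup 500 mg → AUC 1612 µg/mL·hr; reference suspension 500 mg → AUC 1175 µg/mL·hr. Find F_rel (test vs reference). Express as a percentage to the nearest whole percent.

F_rel = (AUC_test/D_test) / (AUC_ref/D_ref)
      = (1612/500) / (1175/500)
      = 3.224 / 2.35 = 1.3719 = 137.19%

F_rel = 137%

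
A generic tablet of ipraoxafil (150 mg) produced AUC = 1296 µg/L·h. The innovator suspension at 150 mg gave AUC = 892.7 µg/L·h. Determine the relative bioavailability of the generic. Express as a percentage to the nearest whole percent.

F_rel = 145%

F_rel = (AUC_test/D_test) / (AUC_ref/D_ref)
      = (1296/150) / (892.7/150)
      = 8.64 / 5.95133 = 1.4518 = 145.18%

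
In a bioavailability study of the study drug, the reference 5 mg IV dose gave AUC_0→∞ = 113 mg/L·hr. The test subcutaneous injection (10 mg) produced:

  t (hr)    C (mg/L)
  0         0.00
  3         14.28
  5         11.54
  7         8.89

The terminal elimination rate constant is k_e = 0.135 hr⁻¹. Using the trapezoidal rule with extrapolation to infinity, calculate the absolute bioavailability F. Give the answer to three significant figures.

Trapezoidal AUC_0→7 (subcutaneous injection):
  [0→3]: (0.00+14.28)/2 × 3 = 21.42
  [3→5]: (14.28+11.54)/2 × 2 = 25.82
  [5→7]: (11.54+8.89)/2 × 2 = 20.43
  Sum = 67.67 mg/L·hr
Tail: C_last/k_e = 8.89/0.135 = 65.852
AUC_0→∞ (subcutaneous injection) = 67.67 + 65.852 = 133.522 mg/L·hr
F = (AUC_ev/D_ev)/(AUC_iv/D_iv) = (133.522/10)/(113/5) = 13.3522/22.6 = 0.5908

F = 0.591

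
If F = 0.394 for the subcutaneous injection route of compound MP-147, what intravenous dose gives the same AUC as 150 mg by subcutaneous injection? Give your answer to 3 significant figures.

Systemic exposure from an extravascular dose = F × D_ev, so the equivalent IV dose is F × D_ev.
D_iv = F × D_ev = 0.394 × 150 = 59.1 mg

D_iv = 59.1 mg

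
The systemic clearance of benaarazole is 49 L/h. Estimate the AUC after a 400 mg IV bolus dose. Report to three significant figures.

AUC = 8.16 mg/L·h

AUC_0→∞ = Dose_iv / CL
        = 400 / 49 = 8.16327 mg/L·h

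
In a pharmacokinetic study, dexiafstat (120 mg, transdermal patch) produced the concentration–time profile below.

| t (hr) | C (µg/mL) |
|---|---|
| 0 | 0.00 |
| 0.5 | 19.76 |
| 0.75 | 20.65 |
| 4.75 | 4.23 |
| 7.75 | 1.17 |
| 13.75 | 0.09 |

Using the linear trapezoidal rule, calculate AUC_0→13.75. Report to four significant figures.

Trapezoidal AUC_0→13.75:
  [0→0.5]: (0.00+19.76)/2 × 0.5 = 4.94
  [0.5→0.75]: (19.76+20.65)/2 × 0.25 = 5.05125
  [0.75→4.75]: (20.65+4.23)/2 × 4 = 49.76
  [4.75→7.75]: (4.23+1.17)/2 × 3 = 8.1
  [7.75→13.75]: (1.17+0.09)/2 × 6 = 3.78
  Sum = 71.63125 µg/mL·hr

AUC = 71.63 µg/mL·hr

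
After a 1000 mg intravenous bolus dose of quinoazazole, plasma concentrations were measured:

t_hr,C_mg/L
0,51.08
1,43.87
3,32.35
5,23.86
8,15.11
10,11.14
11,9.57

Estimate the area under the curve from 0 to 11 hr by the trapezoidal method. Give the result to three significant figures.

AUC = 275 mg/L·hr

Trapezoidal AUC_0→11:
  [0→1]: (51.08+43.87)/2 × 1 = 47.475
  [1→3]: (43.87+32.35)/2 × 2 = 76.22
  [3→5]: (32.35+23.86)/2 × 2 = 56.21
  [5→8]: (23.86+15.11)/2 × 3 = 58.455
  [8→10]: (15.11+11.14)/2 × 2 = 26.25
  [10→11]: (11.14+9.57)/2 × 1 = 10.355
  Sum = 274.965 mg/L·hr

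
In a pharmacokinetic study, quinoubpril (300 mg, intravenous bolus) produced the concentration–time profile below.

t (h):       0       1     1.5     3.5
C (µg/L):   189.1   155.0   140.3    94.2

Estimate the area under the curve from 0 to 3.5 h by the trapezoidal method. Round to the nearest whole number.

Trapezoidal AUC_0→3.5:
  [0→1]: (189.1+155.0)/2 × 1 = 172.05
  [1→1.5]: (155.0+140.3)/2 × 0.5 = 73.825
  [1.5→3.5]: (140.3+94.2)/2 × 2 = 234.5
  Sum = 480.375 µg/L·h

AUC = 480 µg/L·h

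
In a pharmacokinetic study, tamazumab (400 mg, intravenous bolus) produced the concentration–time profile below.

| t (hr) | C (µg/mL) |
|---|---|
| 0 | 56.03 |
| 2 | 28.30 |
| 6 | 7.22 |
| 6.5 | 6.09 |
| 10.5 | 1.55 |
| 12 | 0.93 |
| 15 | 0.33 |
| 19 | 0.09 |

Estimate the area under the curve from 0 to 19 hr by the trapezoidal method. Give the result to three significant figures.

AUC = 179 µg/mL·hr

Trapezoidal AUC_0→19:
  [0→2]: (56.03+28.30)/2 × 2 = 84.33
  [2→6]: (28.30+7.22)/2 × 4 = 71.04
  [6→6.5]: (7.22+6.09)/2 × 0.5 = 3.3275
  [6.5→10.5]: (6.09+1.55)/2 × 4 = 15.28
  [10.5→12]: (1.55+0.93)/2 × 1.5 = 1.86
  [12→15]: (0.93+0.33)/2 × 3 = 1.89
  [15→19]: (0.33+0.09)/2 × 4 = 0.84
  Sum = 178.5675 µg/mL·hr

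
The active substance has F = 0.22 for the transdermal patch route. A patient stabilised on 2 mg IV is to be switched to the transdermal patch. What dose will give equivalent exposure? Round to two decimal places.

For equal systemic exposure: F × D_ev = D_iv
D_ev = D_iv / F = 2 / 0.22 = 9.09091 mg

D_transdermal = 9.09 mg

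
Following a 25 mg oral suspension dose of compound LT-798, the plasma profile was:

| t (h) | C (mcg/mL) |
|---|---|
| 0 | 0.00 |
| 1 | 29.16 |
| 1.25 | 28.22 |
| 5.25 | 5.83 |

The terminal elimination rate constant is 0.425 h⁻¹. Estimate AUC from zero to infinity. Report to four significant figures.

AUC = 103.6 mcg/mL·h

Trapezoidal AUC_0→5.25:
  [0→1]: (0.00+29.16)/2 × 1 = 14.58
  [1→1.25]: (29.16+28.22)/2 × 0.25 = 7.1725
  [1.25→5.25]: (28.22+5.83)/2 × 4 = 68.1
  Sum = 89.8525 mcg/mL·h
Extrapolated tail: C_last / k_e = 5.83 / 0.425 = 13.718
AUC_0→∞ = 89.8525 + 13.718 = 103.5705 mcg/mL·h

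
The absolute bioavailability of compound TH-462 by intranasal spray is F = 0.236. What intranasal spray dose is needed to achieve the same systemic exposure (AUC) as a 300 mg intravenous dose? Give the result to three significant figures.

For equal systemic exposure: F × D_ev = D_iv
D_ev = D_iv / F = 300 / 0.236 = 1271.19 mg

D_intranasal = 1270 mg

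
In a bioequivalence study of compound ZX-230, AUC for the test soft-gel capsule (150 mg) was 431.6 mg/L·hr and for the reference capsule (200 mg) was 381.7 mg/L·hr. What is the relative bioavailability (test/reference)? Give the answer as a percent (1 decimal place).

F_rel = (AUC_test/D_test) / (AUC_ref/D_ref)
      = (431.6/150) / (381.7/200)
      = 2.87733 / 1.9085 = 1.5076 = 150.76%

F_rel = 150.8%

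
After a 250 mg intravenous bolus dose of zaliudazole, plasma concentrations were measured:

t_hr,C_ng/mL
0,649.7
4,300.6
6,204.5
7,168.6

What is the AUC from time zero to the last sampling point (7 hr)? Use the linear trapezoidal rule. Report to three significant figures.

AUC = 2590 ng/mL·hr

Trapezoidal AUC_0→7:
  [0→4]: (649.7+300.6)/2 × 4 = 1900.6
  [4→6]: (300.6+204.5)/2 × 2 = 505.1
  [6→7]: (204.5+168.6)/2 × 1 = 186.55
  Sum = 2592.25 ng/mL·hr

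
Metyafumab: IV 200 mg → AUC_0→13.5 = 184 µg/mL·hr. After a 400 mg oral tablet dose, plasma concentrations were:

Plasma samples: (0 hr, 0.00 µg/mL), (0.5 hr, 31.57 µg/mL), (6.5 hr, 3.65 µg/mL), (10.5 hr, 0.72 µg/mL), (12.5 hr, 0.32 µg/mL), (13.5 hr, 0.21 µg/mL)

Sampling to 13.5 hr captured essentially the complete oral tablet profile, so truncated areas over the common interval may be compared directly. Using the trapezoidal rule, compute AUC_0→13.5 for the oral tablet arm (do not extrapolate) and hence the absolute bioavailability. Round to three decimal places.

Trapezoidal AUC_0→13.5 (oral tablet):
  [0→0.5]: (0.00+31.57)/2 × 0.5 = 7.8925
  [0.5→6.5]: (31.57+3.65)/2 × 6 = 105.66
  [6.5→10.5]: (3.65+0.72)/2 × 4 = 8.74
  [10.5→12.5]: (0.72+0.32)/2 × 2 = 1.04
  [12.5→13.5]: (0.32+0.21)/2 × 1 = 0.265
  Sum = 123.5975 µg/mL·hr
F = (AUC_ev/D_ev)/(AUC_iv/D_iv) = (123.5975/400)/(184/200) = 0.30899375/0.92 = 0.3359

F = 0.336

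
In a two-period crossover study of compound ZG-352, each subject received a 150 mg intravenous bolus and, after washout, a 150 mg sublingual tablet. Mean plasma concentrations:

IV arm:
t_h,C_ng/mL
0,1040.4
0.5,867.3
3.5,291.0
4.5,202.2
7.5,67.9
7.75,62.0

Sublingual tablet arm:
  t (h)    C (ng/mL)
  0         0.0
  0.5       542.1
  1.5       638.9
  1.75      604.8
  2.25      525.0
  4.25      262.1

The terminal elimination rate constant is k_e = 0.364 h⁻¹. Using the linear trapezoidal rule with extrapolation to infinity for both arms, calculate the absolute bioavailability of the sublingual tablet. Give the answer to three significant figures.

Trapezoidal AUC_0→7.75 (IV):
  [0→0.5]: (1040.4+867.3)/2 × 0.5 = 476.925
  [0.5→3.5]: (867.3+291.0)/2 × 3 = 1737.45
  [3.5→4.5]: (291.0+202.2)/2 × 1 = 246.6
  [4.5→7.5]: (202.2+67.9)/2 × 3 = 405.15
  [7.5→7.75]: (67.9+62.0)/2 × 0.25 = 16.2375
  Sum = 2882.3625 ng/mL·h
IV tail: 62.0/0.364 = 170.330; AUC_iv,0→∞ = 2882.3625 + 170.330 = 3052.6925 ng/mL·h
Trapezoidal AUC_0→4.25 (sublingual tablet):
  [0→0.5]: (0.0+542.1)/2 × 0.5 = 135.525
  [0.5→1.5]: (542.1+638.9)/2 × 1 = 590.5
  [1.5→1.75]: (638.9+604.8)/2 × 0.25 = 155.4625
  [1.75→2.25]: (604.8+525.0)/2 × 0.5 = 282.45
  [2.25→4.25]: (525.0+262.1)/2 × 2 = 787.1
  Sum = 1951.0375 ng/mL·h
sublingual tablet tail: 262.1/0.364 = 720.055; AUC_ev,0→∞ = 1951.0375 + 720.055 = 2671.0925 ng/mL·h
F = (AUC_ev/D_ev)/(AUC_iv/D_iv) = (2671.0925/150)/(3052.6925/150) = 17.8073/20.3513 = 0.8750

F = 0.875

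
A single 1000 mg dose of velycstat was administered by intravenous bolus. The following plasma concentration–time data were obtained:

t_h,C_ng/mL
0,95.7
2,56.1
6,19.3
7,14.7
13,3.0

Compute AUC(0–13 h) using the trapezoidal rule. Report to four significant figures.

AUC = 372.7 ng/mL·h

Trapezoidal AUC_0→13:
  [0→2]: (95.7+56.1)/2 × 2 = 151.8
  [2→6]: (56.1+19.3)/2 × 4 = 150.8
  [6→7]: (19.3+14.7)/2 × 1 = 17.0
  [7→13]: (14.7+3.0)/2 × 6 = 53.1
  Sum = 372.7 ng/mL·h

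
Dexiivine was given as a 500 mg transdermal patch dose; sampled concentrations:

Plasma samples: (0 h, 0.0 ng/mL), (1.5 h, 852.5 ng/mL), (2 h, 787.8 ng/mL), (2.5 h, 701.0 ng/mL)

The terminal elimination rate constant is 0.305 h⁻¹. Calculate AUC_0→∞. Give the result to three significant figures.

Trapezoidal AUC_0→2.5:
  [0→1.5]: (0.0+852.5)/2 × 1.5 = 639.375
  [1.5→2]: (852.5+787.8)/2 × 0.5 = 410.075
  [2→2.5]: (787.8+701.0)/2 × 0.5 = 372.2
  Sum = 1421.65 ng/mL·h
Extrapolated tail: C_last / k_e = 701.0 / 0.305 = 2298.361
AUC_0→∞ = 1421.65 + 2298.361 = 3720.011 ng/mL·h

AUC = 3720 ng/mL·h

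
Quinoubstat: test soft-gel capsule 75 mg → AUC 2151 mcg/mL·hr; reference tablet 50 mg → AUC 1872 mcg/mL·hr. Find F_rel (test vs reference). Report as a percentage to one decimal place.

F_rel = 76.6%

F_rel = (AUC_test/D_test) / (AUC_ref/D_ref)
      = (2151/75) / (1872/50)
      = 28.68 / 37.44 = 0.7660 = 76.60%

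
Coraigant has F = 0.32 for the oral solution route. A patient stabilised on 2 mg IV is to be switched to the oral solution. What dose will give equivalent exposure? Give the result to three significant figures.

D_oral = 6.25 mg

For equal systemic exposure: F × D_ev = D_iv
D_ev = D_iv / F = 2 / 0.32 = 6.25 mg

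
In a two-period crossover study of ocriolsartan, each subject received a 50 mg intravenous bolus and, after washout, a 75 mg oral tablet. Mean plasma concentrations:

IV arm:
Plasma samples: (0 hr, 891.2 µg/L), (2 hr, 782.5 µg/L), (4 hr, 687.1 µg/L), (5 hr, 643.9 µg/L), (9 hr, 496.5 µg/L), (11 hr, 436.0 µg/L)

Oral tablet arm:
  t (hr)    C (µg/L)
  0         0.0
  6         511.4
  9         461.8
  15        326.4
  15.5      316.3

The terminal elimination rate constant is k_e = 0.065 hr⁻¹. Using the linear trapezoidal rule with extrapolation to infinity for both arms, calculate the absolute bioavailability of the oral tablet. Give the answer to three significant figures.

Trapezoidal AUC_0→11 (IV):
  [0→2]: (891.2+782.5)/2 × 2 = 1673.7
  [2→4]: (782.5+687.1)/2 × 2 = 1469.6
  [4→5]: (687.1+643.9)/2 × 1 = 665.5
  [5→9]: (643.9+496.5)/2 × 4 = 2280.8
  [9→11]: (496.5+436.0)/2 × 2 = 932.5
  Sum = 7022.1 µg/L·hr
IV tail: 436.0/0.065 = 6707.692; AUC_iv,0→∞ = 7022.1 + 6707.692 = 13729.792 µg/L·hr
Trapezoidal AUC_0→15.5 (oral tablet):
  [0→6]: (0.0+511.4)/2 × 6 = 1534.2
  [6→9]: (511.4+461.8)/2 × 3 = 1459.8
  [9→15]: (461.8+326.4)/2 × 6 = 2364.6
  [15→15.5]: (326.4+316.3)/2 × 0.5 = 160.675
  Sum = 5519.275 µg/L·hr
oral tablet tail: 316.3/0.065 = 4866.154; AUC_ev,0→∞ = 5519.275 + 4866.154 = 10385.429 µg/L·hr
F = (AUC_ev/D_ev)/(AUC_iv/D_iv) = (10385.429/75)/(13729.792/50) = 138.472/274.59584 = 0.5043

F = 0.504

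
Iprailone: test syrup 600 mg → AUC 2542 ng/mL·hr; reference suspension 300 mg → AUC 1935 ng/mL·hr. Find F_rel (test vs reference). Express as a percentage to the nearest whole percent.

F_rel = (AUC_test/D_test) / (AUC_ref/D_ref)
      = (2542/600) / (1935/300)
      = 4.23667 / 6.45 = 0.6568 = 65.68%

F_rel = 66%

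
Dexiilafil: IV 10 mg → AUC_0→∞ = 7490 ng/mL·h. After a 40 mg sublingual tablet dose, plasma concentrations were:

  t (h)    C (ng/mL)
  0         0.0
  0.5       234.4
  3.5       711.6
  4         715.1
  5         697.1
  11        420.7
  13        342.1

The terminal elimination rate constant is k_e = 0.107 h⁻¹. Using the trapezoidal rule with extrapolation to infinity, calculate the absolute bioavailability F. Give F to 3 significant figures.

Trapezoidal AUC_0→13 (sublingual tablet):
  [0→0.5]: (0.0+234.4)/2 × 0.5 = 58.6
  [0.5→3.5]: (234.4+711.6)/2 × 3 = 1419.0
  [3.5→4]: (711.6+715.1)/2 × 0.5 = 356.675
  [4→5]: (715.1+697.1)/2 × 1 = 706.1
  [5→11]: (697.1+420.7)/2 × 6 = 3353.4
  [11→13]: (420.7+342.1)/2 × 2 = 762.8
  Sum = 6656.575 ng/mL·h
Tail: C_last/k_e = 342.1/0.107 = 3197.196
AUC_0→∞ (sublingual tablet) = 6656.575 + 3197.196 = 9853.771 ng/mL·h
F = (AUC_ev/D_ev)/(AUC_iv/D_iv) = (9853.771/40)/(7490/10) = 246.344/749 = 0.3289

F = 0.329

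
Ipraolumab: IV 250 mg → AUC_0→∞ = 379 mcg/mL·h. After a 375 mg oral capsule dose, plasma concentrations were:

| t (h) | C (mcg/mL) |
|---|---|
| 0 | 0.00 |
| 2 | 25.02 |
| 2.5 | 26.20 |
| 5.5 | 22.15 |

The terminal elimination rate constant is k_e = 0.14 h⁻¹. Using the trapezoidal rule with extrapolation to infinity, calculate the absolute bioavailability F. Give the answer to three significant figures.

F = 0.472

Trapezoidal AUC_0→5.5 (oral capsule):
  [0→2]: (0.00+25.02)/2 × 2 = 25.02
  [2→2.5]: (25.02+26.20)/2 × 0.5 = 12.805
  [2.5→5.5]: (26.20+22.15)/2 × 3 = 72.525
  Sum = 110.35 mcg/mL·h
Tail: C_last/k_e = 22.15/0.14 = 158.214
AUC_0→∞ (oral capsule) = 110.35 + 158.214 = 268.564 mcg/mL·h
F = (AUC_ev/D_ev)/(AUC_iv/D_iv) = (268.564/375)/(379/250) = 0.716171/1.516 = 0.4724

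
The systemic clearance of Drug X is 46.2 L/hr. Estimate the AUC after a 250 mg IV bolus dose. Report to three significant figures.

AUC_0→∞ = Dose_iv / CL
        = 250 / 46.2 = 5.41126 mg/L·hr

AUC = 5.41 mg/L·hr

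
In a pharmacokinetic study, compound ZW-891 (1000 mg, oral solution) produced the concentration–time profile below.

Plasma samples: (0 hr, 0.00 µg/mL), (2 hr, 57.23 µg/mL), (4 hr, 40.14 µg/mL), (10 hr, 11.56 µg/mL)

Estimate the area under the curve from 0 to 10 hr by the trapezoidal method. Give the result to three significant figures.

AUC = 310 µg/mL·hr

Trapezoidal AUC_0→10:
  [0→2]: (0.00+57.23)/2 × 2 = 57.23
  [2→4]: (57.23+40.14)/2 × 2 = 97.37
  [4→10]: (40.14+11.56)/2 × 6 = 155.1
  Sum = 309.7 µg/mL·hr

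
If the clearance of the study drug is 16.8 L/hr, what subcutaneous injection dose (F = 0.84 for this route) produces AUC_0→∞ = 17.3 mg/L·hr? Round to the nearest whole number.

Dose = 346 mg

Dose = CL × AUC_0→∞ / F
     = 16.8 × 17.3 / 0.84 = 346 mg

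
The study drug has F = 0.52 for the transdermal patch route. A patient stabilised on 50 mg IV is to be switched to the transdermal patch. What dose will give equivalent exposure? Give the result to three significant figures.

For equal systemic exposure: F × D_ev = D_iv
D_ev = D_iv / F = 50 / 0.52 = 96.1538 mg

D_transdermal = 96.2 mg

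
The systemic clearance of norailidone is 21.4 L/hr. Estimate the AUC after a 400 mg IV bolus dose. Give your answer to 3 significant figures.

AUC_0→∞ = Dose_iv / CL
        = 400 / 21.4 = 18.6916 mg/L·hr

AUC = 18.7 mg/L·hr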